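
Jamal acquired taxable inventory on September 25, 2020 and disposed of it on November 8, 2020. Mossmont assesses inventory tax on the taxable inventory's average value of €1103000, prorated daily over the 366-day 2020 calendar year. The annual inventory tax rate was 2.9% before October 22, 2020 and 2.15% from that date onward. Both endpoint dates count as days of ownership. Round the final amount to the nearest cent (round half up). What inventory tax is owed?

€3525.98

September 25 – October 21, 2020: 27 days at 2.9% → €1103000 × 2.9% × 27/366 = €2359.6967
October 22 – November 8, 2020: 18 days at 2.15% → €1103000 × 2.15% × 18/366 = €1166.2869
Total = €3525.9836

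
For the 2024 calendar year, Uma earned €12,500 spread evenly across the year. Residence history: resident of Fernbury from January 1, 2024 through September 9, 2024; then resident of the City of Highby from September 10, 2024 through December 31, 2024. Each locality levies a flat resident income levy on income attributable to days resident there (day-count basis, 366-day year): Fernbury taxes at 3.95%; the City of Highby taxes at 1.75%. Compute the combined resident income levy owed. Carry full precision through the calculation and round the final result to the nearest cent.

€408.85

Fernbury, January 1 – September 9, 2024: 253 days → €12,500 × 3.95% × 253/366 = €341.3081
The City of Highby, September 10 – December 31, 2024: 113 days → €12,500 × 1.75% × 113/366 = €67.5376
Total = €408.8456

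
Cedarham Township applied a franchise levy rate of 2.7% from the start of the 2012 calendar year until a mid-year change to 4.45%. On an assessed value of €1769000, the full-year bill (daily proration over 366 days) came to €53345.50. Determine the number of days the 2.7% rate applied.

300 days

Let d = days at the first rate; then 366 − d days at the second rate.
€1769000 × [2.7%·d + 4.45%·(366−d)] / 366 = €53345.50
Solving gives d = 300, so the new rate took effect on 27 October 2012.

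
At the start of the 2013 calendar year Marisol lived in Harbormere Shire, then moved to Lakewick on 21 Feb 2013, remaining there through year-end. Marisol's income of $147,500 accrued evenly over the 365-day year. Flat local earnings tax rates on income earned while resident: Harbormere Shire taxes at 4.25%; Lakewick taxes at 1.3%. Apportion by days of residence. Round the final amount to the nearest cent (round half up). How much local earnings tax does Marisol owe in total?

Harbormere Shire, 1 Jan – 20 Feb 2013: 51 days → $147,500 × 4.25% × 51/365 = $875.9075
Lakewick, 21 Feb – 31 Dec 2013: 314 days → $147,500 × 1.3% × 314/365 = $1,649.5753
Total = $2,525.4829

$2,525.48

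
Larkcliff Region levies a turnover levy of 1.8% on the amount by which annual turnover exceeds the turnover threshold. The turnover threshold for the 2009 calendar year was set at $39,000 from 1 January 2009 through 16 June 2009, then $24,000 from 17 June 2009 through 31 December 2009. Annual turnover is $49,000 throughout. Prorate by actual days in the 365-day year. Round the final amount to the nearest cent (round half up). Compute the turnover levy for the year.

1 January – 16 June 2009: 167 days, exemption $39,000 → ($49,000 − $39,000) × 1.8% × 167/365 = $82.3562
17 June – 31 December 2009: 198 days, exemption $24,000 → ($49,000 − $24,000) × 1.8% × 198/365 = $244.1096
Total = $326.4658

$326.47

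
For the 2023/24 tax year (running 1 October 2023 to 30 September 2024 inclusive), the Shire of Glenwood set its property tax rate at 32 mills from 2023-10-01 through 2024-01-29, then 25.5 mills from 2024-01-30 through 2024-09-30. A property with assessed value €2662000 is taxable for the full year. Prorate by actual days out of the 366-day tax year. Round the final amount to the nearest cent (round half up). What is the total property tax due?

2023-10-01 to 2024-01-29: 121 days at 32 mills → €2662000 × 3.2% × 121/366 = €28161.9235
2024-01-30 to 2024-09-30: 245 days at 25.5 mills → €2662000 × 2.55% × 245/366 = €45439.4672
Total = €73601.3907

€73601.39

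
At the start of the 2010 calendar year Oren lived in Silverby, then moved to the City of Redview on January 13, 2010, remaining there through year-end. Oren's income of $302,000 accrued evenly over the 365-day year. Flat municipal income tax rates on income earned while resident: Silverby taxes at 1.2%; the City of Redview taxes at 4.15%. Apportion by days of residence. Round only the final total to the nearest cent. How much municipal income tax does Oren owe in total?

$12,240.10

Silverby, January 1 – January 12, 2010: 12 days → $302,000 × 1.2% × 12/365 = $119.1452
The City of Redview, January 13 – December 31, 2010: 353 days → $302,000 × 4.15% × 353/365 = $12,120.9562
Total = $12,240.1014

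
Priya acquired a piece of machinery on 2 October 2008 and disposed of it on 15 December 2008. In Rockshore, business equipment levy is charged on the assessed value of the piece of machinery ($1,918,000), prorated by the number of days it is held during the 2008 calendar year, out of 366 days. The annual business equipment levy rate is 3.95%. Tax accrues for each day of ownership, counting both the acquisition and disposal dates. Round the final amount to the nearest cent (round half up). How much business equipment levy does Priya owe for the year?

$15,524.80

Days held (2 October – 15 December 2008): 75 out of 366
Tax = $1,918,000 × 3.95% × 75/366 = $15,524.7951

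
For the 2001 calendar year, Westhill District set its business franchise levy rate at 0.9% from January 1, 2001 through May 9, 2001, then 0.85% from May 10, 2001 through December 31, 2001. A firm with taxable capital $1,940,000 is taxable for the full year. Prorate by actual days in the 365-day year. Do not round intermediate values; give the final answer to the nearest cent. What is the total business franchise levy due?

$16,832.82

January 1 – May 9, 2001: 129 days at 0.9% → $1,940,000 × 0.9% × 129/365 = $6,170.7945
May 10 – December 31, 2001: 236 days at 0.85% → $1,940,000 × 0.85% × 236/365 = $10,662.0274
Total = $16,832.8219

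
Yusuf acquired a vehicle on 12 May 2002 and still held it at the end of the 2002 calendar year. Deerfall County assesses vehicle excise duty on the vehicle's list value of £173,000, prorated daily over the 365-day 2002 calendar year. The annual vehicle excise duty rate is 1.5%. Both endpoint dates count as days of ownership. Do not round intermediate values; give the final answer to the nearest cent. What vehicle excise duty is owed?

Days held (12 May – 31 December 2002): 234 out of 365
Tax = £173,000 × 1.5% × 234/365 = £1,663.6438

£1,663.64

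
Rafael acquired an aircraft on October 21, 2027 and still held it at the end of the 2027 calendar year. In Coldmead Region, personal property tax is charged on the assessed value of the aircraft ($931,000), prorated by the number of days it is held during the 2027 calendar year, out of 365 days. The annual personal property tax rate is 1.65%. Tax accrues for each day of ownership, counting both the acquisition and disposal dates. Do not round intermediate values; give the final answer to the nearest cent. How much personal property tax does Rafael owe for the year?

$3,030.21

Days held (October 21 – December 31, 2027): 72 out of 365
Tax = $931,000 × 1.65% × 72/365 = $3,030.2137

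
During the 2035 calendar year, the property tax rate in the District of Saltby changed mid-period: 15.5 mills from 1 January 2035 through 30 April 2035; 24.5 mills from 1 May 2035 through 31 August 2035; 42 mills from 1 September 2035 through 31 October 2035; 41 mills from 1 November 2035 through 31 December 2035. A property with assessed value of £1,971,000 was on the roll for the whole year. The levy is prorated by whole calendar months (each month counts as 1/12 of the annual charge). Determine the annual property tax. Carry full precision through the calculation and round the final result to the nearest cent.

£53,545.50

1 January – 30 April 2035: 4 months at 15.5 mills → £1,971,000 × 1.55% × 4/12 = £10,183.5000
1 May – 31 August 2035: 4 months at 24.5 mills → £1,971,000 × 2.45% × 4/12 = £16,096.5000
1 September – 31 October 2035: 2 months at 42 mills → £1,971,000 × 4.2% × 2/12 = £13,797.0000
1 November – 31 December 2035: 2 months at 41 mills → £1,971,000 × 4.1% × 2/12 = £13,468.5000
Total = £53,545.5000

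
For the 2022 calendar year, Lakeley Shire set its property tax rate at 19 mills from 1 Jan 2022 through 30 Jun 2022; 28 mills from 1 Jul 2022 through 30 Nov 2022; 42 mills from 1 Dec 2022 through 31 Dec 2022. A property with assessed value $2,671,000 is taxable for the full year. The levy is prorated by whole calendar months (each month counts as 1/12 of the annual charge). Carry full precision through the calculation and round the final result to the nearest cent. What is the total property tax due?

1 Jan – 30 Jun 2022: 6 months at 19 mills → $2,671,000 × 1.9% × 6/12 = $25,374.5000
1 Jul – 30 Nov 2022: 5 months at 28 mills → $2,671,000 × 2.8% × 5/12 = $31,161.6667
1 Dec – 31 Dec 2022: 1 month at 42 mills → $2,671,000 × 4.2% × 1/12 = $9,348.5000
Total = $65,884.6667

$65,884.67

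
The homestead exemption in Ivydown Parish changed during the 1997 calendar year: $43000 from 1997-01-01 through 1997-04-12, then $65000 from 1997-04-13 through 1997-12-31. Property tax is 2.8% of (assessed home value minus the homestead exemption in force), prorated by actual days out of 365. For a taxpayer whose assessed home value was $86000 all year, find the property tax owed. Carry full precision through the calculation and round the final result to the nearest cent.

1997-01-01 to 1997-04-12: 102 days, exemption $43000 → ($86000 − $43000) × 2.8% × 102/365 = $336.4603
1997-04-13 to 1997-12-31: 263 days, exemption $65000 → ($86000 − $65000) × 2.8% × 263/365 = $423.6822
Total = $760.1425

$760.14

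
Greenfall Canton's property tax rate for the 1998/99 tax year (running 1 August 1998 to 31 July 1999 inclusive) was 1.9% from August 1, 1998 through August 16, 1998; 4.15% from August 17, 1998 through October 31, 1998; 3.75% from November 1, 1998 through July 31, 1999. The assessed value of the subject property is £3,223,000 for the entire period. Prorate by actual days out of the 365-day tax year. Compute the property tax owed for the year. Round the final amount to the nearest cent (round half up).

£120,933.14

August 1 – August 16, 1998: 16 days at 1.9% → £3,223,000 × 1.9% × 16/365 = £2,684.3616
August 17 – October 31, 1998: 76 days at 4.15% → £3,223,000 × 4.15% × 76/365 = £27,850.2521
November 1, 1998 – July 31, 1999: 273 days at 3.75% → £3,223,000 × 3.75% × 273/365 = £90,398.5274
Total = £120,933.1411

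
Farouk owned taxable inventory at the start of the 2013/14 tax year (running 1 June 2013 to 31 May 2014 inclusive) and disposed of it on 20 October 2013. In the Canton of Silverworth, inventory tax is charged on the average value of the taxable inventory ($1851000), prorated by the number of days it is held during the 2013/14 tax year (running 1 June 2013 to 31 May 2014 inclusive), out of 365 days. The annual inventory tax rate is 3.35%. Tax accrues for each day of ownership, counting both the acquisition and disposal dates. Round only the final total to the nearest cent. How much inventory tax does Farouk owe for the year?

$24123.85

Days held (1 June – 20 October 2013): 142 out of 365
Tax = $1851000 × 3.35% × 142/365 = $24123.8548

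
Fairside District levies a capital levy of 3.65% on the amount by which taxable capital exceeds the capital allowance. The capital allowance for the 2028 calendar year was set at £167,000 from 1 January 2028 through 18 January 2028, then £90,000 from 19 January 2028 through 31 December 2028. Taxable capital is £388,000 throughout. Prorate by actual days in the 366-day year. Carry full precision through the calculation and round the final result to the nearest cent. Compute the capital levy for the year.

1 January – 18 January 2028: 18 days, exemption £167,000 → (£388,000 − £167,000) × 3.65% × 18/366 = £396.7131
19 January – 31 December 2028: 348 days, exemption £90,000 → (£388,000 − £90,000) × 3.65% × 348/366 = £10,342.0656
Total = £10,738.7787

£10,738.78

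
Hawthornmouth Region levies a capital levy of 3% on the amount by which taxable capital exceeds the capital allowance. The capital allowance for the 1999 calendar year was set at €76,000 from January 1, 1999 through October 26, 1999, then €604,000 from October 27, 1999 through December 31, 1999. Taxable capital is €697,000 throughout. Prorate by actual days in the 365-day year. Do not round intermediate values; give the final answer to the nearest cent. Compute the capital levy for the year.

€15,765.78

January 1 – October 26, 1999: 299 days, exemption €76,000 → (€697,000 − €76,000) × 3% × 299/365 = €15,261.2877
October 27 – December 31, 1999: 66 days, exemption €604,000 → (€697,000 − €604,000) × 3% × 66/365 = €504.4932
Total = €15,765.7808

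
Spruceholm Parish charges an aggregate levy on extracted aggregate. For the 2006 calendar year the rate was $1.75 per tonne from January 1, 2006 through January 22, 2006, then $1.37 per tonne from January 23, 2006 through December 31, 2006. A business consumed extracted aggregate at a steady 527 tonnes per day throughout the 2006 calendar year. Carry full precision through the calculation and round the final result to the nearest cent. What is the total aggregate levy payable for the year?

January 1 – January 22, 2006: 22 days × 527 tonnes/day = 11,594 tonnes at $1.75/tonne → $20289.50
January 23 – December 31, 2006: 343 days × 527 tonnes/day = 180,761 tonnes at $1.37/tonne → $247642.57

$267932.07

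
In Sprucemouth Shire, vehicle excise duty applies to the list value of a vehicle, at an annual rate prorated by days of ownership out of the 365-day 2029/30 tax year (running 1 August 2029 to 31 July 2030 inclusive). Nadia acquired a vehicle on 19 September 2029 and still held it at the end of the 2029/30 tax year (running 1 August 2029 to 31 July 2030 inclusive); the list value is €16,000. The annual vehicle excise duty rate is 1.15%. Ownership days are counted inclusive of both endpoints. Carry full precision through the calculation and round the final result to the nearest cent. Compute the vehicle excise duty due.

€159.30

Days held (19 September 2029 – 31 July 2030): 316 out of 365
Tax = €16,000 × 1.15% × 316/365 = €159.2986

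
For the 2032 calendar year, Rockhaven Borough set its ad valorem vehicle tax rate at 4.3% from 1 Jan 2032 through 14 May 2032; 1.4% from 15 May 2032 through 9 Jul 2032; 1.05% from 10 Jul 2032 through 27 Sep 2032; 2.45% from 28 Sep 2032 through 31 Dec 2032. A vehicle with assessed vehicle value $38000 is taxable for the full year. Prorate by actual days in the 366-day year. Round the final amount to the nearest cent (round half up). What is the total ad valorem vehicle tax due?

1 Jan – 14 May 2032: 135 days at 4.3% → $38000 × 4.3% × 135/366 = $602.7049
15 May – 9 Jul 2032: 56 days at 1.4% → $38000 × 1.4% × 56/366 = $81.3989
10 Jul – 27 Sep 2032: 80 days at 1.05% → $38000 × 1.05% × 80/366 = $87.2131
28 Sep – 31 Dec 2032: 95 days at 2.45% → $38000 × 2.45% × 95/366 = $241.6530
Total = $1012.9699

$1012.97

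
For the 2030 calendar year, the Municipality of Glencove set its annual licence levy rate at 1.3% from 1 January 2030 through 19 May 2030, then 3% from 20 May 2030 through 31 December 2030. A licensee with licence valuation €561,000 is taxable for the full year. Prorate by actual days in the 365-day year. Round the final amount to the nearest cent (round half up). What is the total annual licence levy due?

€13,198.10

1 January – 19 May 2030: 139 days at 1.3% → €561,000 × 1.3% × 139/365 = €2,777.3342
20 May – 31 December 2030: 226 days at 3% → €561,000 × 3% × 226/365 = €10,420.7671
Total = €13,198.1014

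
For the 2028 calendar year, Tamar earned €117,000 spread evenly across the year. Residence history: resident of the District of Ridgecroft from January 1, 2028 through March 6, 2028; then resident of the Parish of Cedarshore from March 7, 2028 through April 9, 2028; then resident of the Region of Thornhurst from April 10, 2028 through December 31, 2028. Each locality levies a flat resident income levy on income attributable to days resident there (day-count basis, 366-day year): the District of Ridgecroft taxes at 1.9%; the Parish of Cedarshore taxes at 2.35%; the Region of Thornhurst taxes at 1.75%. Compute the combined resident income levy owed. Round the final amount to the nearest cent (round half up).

The District of Ridgecroft, January 1 – March 6, 2028: 66 days → €117,000 × 1.9% × 66/366 = €400.8689
The Parish of Cedarshore, March 7 – April 9, 2028: 34 days → €117,000 × 2.35% × 34/366 = €255.4180
The Region of Thornhurst, April 10 – December 31, 2028: 266 days → €117,000 × 1.75% × 266/366 = €1,488.0738
Total = €2,144.3607

€2,144.36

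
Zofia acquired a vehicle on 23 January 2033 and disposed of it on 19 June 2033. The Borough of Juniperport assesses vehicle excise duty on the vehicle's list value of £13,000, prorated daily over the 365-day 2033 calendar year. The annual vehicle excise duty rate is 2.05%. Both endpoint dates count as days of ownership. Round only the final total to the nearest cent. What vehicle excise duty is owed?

Days held (23 January – 19 June 2033): 148 out of 365
Tax = £13,000 × 2.05% × 148/365 = £108.0603

£108.06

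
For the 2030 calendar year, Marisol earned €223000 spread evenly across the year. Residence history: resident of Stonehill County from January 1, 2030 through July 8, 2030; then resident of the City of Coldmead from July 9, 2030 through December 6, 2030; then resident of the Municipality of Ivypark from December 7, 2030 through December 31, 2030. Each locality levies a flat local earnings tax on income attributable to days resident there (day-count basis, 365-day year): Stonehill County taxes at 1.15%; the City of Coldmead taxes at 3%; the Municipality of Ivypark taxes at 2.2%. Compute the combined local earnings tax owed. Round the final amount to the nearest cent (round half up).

Stonehill County, January 1 – July 8, 2030: 189 days → €223000 × 1.15% × 189/365 = €1327.9192
The City of Coldmead, July 9 – December 6, 2030: 151 days → €223000 × 3% × 151/365 = €2767.6438
The Municipality of Ivypark, December 7 – December 31, 2030: 25 days → €223000 × 2.2% × 25/365 = €336.0274
Total = €4431.5904

€4431.59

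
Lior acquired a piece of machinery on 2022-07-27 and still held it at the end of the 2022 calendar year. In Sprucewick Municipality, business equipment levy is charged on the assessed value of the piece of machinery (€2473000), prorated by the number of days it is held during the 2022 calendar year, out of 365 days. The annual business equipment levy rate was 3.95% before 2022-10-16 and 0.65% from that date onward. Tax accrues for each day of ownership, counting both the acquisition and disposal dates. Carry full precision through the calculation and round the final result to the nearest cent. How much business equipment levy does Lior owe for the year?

€25068.77

2022-07-27 to 2022-10-15: 81 days at 3.95% → €2473000 × 3.95% × 81/365 = €21677.7082
2022-10-16 to 2022-12-31: 77 days at 0.65% → €2473000 × 0.65% × 77/365 = €3391.0589
Total = €25068.7671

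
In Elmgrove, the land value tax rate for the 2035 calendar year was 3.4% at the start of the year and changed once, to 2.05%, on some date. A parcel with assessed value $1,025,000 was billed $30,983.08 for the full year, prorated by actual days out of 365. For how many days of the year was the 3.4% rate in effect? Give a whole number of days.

Let d = days at the first rate; then 365 − d days at the second rate.
$1,025,000 × [3.4%·d + 2.05%·(365−d)] / 365 = $30,983.08
Solving gives d = 263, so the new rate took effect on 21 Sep 2035.

263 days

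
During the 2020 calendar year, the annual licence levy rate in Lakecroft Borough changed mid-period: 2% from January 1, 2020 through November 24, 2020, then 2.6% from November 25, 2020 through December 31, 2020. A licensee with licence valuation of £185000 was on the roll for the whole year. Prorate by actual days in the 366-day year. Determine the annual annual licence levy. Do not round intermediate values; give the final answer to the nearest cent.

£3812.21

January 1 – November 24, 2020: 329 days at 2% → £185000 × 2% × 329/366 = £3325.9563
November 25 – December 31, 2020: 37 days at 2.6% → £185000 × 2.6% × 37/366 = £486.2568
Total = £3812.2131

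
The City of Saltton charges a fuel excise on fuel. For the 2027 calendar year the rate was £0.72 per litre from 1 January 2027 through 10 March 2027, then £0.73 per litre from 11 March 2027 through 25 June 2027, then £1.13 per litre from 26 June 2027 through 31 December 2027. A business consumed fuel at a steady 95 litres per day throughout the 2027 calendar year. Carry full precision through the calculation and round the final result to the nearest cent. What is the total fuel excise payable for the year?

1 January – 10 March 2027: 69 days × 95 litres/day = 6,555 litres at £0.72/litre → £4,719.60
11 March – 25 June 2027: 107 days × 95 litres/day = 10,165 litres at £0.73/litre → £7,420.45
26 June – 31 December 2027: 189 days × 95 litres/day = 17,955 litres at £1.13/litre → £20,289.15

£32,429.20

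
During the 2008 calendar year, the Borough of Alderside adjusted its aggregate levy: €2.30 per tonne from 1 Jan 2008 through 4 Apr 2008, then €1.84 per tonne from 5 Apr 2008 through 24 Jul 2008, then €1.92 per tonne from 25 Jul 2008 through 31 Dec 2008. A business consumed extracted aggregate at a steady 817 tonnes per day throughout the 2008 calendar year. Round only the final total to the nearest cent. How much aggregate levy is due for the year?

€596360.98

1 Jan – 4 Apr 2008: 95 days × 817 tonnes/day = 77,615 tonnes at €2.30/tonne → €178514.50
5 Apr – 24 Jul 2008: 111 days × 817 tonnes/day = 90,687 tonnes at €1.84/tonne → €166864.08
25 Jul – 31 Dec 2008: 160 days × 817 tonnes/day = 130,720 tonnes at €1.92/tonne → €250982.40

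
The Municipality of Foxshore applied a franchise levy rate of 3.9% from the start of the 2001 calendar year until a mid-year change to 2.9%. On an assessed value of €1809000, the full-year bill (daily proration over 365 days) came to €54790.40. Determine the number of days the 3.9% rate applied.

47 days

Let d = days at the first rate; then 365 − d days at the second rate.
€1809000 × [3.9%·d + 2.9%·(365−d)] / 365 = €54790.40
Solving gives d = 47, so the new rate took effect on 17 Feb 2001.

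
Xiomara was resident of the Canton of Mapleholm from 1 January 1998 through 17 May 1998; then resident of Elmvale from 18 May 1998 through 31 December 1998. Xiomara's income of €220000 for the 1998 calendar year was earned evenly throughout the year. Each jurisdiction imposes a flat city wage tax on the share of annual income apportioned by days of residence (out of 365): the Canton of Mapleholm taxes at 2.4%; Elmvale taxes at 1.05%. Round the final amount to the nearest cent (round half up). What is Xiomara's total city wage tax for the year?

The Canton of Mapleholm, 1 January – 17 May 1998: 137 days → €220000 × 2.4% × 137/365 = €1981.8082
Elmvale, 18 May – 31 December 1998: 228 days → €220000 × 1.05% × 228/365 = €1442.9589
Total = €3424.7671

€3424.77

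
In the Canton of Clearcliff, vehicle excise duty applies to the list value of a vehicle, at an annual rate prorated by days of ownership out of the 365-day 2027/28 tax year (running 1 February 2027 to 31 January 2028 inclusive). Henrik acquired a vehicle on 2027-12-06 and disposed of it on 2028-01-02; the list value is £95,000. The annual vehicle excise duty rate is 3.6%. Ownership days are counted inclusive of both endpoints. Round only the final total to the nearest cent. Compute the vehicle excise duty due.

Days held (2027-12-06 to 2028-01-02): 28 out of 365
Tax = £95,000 × 3.6% × 28/365 = £262.3562

£262.36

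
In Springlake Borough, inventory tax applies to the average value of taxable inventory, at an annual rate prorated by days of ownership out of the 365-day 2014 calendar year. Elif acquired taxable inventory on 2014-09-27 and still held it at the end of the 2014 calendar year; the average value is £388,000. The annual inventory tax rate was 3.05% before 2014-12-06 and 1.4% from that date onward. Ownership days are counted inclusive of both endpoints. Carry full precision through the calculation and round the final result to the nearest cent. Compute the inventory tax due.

2014-09-27 to 2014-12-05: 70 days at 3.05% → £388,000 × 3.05% × 70/365 = £2,269.5342
2014-12-06 to 2014-12-31: 26 days at 1.4% → £388,000 × 1.4% × 26/365 = £386.9370
Total = £2,656.4712

£2,656.47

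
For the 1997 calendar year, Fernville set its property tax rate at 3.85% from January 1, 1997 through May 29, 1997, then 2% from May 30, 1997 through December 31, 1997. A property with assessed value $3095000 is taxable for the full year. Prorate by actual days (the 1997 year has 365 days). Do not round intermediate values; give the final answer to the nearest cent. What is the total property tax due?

$85273.61

January 1 – May 29, 1997: 149 days at 3.85% → $3095000 × 3.85% × 149/365 = $48642.3767
May 30 – December 31, 1997: 216 days at 2% → $3095000 × 2% × 216/365 = $36631.2329
Total = $85273.6096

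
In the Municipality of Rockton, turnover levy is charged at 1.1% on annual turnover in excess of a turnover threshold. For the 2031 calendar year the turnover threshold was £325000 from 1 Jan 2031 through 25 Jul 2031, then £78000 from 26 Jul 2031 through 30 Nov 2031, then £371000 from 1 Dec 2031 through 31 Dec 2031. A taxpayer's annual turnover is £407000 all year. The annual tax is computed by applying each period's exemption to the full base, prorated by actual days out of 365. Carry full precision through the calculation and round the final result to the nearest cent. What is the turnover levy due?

1 Jan – 25 Jul 2031: 206 days, exemption £325000 → (£407000 − £325000) × 1.1% × 206/365 = £509.0740
26 Jul – 30 Nov 2031: 128 days, exemption £78000 → (£407000 − £78000) × 1.1% × 128/365 = £1269.1288
1 Dec – 31 Dec 2031: 31 days, exemption £371000 → (£407000 − £371000) × 1.1% × 31/365 = £33.6329
Total = £1811.8356

£1811.84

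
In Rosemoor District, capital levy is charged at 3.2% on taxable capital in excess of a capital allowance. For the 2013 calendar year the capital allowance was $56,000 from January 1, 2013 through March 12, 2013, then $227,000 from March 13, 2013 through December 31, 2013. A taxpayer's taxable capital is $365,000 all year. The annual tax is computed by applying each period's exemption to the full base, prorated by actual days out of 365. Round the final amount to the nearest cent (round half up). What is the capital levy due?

January 1 – March 12, 2013: 71 days, exemption $56,000 → ($365,000 − $56,000) × 3.2% × 71/365 = $1,923.4192
March 13 – December 31, 2013: 294 days, exemption $227,000 → ($365,000 − $227,000) × 3.2% × 294/365 = $3,556.9973
Total = $5,480.4164

$5,480.42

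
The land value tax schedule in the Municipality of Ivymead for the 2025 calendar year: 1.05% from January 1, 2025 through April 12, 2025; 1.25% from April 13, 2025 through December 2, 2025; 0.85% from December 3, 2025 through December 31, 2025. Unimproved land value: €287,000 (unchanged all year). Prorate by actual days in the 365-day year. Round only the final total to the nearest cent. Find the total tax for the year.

€3,335.88

January 1 – April 12, 2025: 102 days at 1.05% → €287,000 × 1.05% × 102/365 = €842.1288
April 13 – December 2, 2025: 234 days at 1.25% → €287,000 × 1.25% × 234/365 = €2,299.9315
December 3 – December 31, 2025: 29 days at 0.85% → €287,000 × 0.85% × 29/365 = €193.8233
Total = €3,335.8836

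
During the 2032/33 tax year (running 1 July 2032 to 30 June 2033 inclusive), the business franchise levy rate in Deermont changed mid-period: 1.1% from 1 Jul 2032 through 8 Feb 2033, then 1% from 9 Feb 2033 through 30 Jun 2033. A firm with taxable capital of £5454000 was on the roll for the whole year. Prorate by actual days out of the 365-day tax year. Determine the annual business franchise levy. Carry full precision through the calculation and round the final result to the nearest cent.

1 Jul 2032 – 8 Feb 2033: 223 days at 1.1% → £5454000 × 1.1% × 223/365 = £36653.8685
9 Feb – 30 Jun 2033: 142 days at 1% → £5454000 × 1% × 142/365 = £21218.3014
Total = £57872.1699

£57872.17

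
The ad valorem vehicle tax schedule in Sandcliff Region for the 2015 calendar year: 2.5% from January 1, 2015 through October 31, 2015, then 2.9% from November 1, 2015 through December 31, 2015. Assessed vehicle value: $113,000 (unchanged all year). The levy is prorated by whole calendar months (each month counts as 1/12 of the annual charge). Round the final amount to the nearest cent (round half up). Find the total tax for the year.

January 1 – October 31, 2015: 10 months at 2.5% → $113,000 × 2.5% × 10/12 = $2,354.1667
November 1 – December 31, 2015: 2 months at 2.9% → $113,000 × 2.9% × 2/12 = $546.1667
Total = $2,900.3333

$2,900.33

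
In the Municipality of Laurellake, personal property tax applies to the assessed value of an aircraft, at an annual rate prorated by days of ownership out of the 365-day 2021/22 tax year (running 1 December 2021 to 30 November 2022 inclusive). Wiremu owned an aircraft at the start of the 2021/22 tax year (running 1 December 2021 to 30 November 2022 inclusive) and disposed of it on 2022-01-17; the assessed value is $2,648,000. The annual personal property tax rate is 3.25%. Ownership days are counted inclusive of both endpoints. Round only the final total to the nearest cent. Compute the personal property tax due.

$11,317.48

Days held (2021-12-01 to 2022-01-17): 48 out of 365
Tax = $2,648,000 × 3.25% × 48/365 = $11,317.4795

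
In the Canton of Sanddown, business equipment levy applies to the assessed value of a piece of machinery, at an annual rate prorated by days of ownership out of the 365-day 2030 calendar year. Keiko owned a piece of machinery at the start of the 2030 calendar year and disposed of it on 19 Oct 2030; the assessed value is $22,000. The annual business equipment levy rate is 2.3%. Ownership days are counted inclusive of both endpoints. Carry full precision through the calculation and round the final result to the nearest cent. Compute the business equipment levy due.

Days held (1 Jan – 19 Oct 2030): 292 out of 365
Tax = $22,000 × 2.3% × 292/365 = $404.8000

$404.80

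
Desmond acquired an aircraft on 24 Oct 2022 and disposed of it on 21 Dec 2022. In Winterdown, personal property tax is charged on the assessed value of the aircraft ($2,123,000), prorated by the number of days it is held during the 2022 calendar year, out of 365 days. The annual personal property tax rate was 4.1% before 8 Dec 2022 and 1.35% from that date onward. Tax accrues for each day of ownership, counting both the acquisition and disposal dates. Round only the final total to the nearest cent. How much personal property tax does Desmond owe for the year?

$11,830.64

24 Oct – 7 Dec 2022: 45 days at 4.1% → $2,123,000 × 4.1% × 45/365 = $10,731.3288
8 Dec – 21 Dec 2022: 14 days at 1.35% → $2,123,000 × 1.35% × 14/365 = $1,099.3068
Total = $11,830.6356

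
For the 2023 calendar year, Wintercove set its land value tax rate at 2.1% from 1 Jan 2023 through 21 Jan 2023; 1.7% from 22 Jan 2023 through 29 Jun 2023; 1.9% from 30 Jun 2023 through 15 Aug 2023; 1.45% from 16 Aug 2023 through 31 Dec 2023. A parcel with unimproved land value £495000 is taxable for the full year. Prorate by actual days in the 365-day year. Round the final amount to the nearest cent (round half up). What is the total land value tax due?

1 Jan – 21 Jan 2023: 21 days at 2.1% → £495000 × 2.1% × 21/365 = £598.0685
22 Jan – 29 Jun 2023: 159 days at 1.7% → £495000 × 1.7% × 159/365 = £3665.7123
30 Jun – 15 Aug 2023: 47 days at 1.9% → £495000 × 1.9% × 47/365 = £1211.0548
16 Aug – 31 Dec 2023: 138 days at 1.45% → £495000 × 1.45% × 138/365 = £2713.6849
Total = £8188.5205

£8188.52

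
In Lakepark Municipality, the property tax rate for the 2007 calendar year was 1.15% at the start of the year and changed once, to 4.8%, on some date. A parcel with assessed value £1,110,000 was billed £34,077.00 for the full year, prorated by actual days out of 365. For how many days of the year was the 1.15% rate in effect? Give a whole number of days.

Let d = days at the first rate; then 365 − d days at the second rate.
£1,110,000 × [1.15%·d + 4.8%·(365−d)] / 365 = £34,077.00
Solving gives d = 173, so the new rate took effect on 23 June 2007.

173 days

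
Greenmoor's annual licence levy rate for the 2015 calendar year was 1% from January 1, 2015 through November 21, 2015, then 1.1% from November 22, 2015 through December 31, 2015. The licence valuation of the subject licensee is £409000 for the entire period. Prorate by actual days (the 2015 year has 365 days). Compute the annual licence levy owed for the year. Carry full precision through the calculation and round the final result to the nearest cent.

£4134.82

January 1 – November 21, 2015: 325 days at 1% → £409000 × 1% × 325/365 = £3641.7808
November 22 – December 31, 2015: 40 days at 1.1% → £409000 × 1.1% × 40/365 = £493.0411
Total = £4134.8219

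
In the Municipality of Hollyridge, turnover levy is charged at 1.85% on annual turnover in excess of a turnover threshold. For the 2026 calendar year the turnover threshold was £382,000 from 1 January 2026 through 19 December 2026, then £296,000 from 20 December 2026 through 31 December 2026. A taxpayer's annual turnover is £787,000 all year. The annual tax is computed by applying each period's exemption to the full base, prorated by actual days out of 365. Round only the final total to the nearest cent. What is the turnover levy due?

£7,544.81

1 January – 19 December 2026: 353 days, exemption £382,000 → (£787,000 − £382,000) × 1.85% × 353/365 = £7,246.1712
20 December – 31 December 2026: 12 days, exemption £296,000 → (£787,000 − £296,000) × 1.85% × 12/365 = £298.6356
Total = £7,544.8068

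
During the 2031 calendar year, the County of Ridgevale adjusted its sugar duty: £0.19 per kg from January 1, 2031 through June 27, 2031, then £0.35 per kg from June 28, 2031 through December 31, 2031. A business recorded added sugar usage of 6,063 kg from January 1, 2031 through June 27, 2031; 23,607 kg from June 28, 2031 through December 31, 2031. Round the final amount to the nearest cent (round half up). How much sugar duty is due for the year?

January 1 – June 27, 2031: 6,063 kg at £0.19/kg → £1,151.97
June 28 – December 31, 2031: 23,607 kg at £0.35/kg → £8,262.45

£9,414.42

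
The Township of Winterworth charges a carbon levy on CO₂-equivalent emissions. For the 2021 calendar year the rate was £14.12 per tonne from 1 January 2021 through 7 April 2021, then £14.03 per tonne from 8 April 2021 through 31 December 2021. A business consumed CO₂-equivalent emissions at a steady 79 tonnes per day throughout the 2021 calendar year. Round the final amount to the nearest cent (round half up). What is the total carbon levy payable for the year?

1 January – 7 April 2021: 97 days × 79 tonnes/day = 7,663 tonnes at £14.12/tonne → £108,201.56
8 April – 31 December 2021: 268 days × 79 tonnes/day = 21,172 tonnes at £14.03/tonne → £297,043.16

£405,244.72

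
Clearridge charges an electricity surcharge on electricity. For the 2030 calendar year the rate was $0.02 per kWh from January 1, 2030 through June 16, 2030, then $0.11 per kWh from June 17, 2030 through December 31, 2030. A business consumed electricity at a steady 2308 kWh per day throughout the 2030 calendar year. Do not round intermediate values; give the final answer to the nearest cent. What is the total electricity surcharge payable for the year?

$57976.96

January 1 – June 16, 2030: 167 days × 2308 kWh/day = 385,436 kWh at $0.02/kWh → $7708.72
June 17 – December 31, 2030: 198 days × 2308 kWh/day = 456,984 kWh at $0.11/kWh → $50268.24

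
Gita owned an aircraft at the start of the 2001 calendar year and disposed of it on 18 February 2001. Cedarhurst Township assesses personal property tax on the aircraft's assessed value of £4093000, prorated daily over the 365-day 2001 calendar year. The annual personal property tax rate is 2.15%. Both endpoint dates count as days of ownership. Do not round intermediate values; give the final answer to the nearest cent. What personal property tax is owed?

Days held (1 January – 18 February 2001): 49 out of 365
Tax = £4093000 × 2.15% × 49/365 = £11813.6315

£11813.63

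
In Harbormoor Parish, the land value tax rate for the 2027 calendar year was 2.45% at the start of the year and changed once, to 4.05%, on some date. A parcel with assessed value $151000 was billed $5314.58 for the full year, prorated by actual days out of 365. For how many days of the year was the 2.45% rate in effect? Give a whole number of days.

121 days

Let d = days at the first rate; then 365 − d days at the second rate.
$151000 × [2.45%·d + 4.05%·(365−d)] / 365 = $5314.58
Solving gives d = 121, so the new rate took effect on May 2, 2027.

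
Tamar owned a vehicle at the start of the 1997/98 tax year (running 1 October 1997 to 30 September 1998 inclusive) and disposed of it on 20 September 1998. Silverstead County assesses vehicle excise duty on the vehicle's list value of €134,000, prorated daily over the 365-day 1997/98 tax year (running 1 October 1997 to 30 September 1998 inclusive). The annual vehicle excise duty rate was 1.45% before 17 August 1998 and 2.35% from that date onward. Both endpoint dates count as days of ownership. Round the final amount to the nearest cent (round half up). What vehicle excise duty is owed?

€2,005.41

1 October 1997 – 16 August 1998: 320 days at 1.45% → €134,000 × 1.45% × 320/365 = €1,703.4521
17 August – 20 September 1998: 35 days at 2.35% → €134,000 × 2.35% × 35/365 = €301.9589
Total = €2,005.4110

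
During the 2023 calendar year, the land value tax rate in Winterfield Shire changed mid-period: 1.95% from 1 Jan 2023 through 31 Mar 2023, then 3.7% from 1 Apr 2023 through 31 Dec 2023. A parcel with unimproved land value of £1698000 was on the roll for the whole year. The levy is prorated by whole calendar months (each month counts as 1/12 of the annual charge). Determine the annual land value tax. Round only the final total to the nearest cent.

1 Jan – 31 Mar 2023: 3 months at 1.95% → £1698000 × 1.95% × 3/12 = £8277.7500
1 Apr – 31 Dec 2023: 9 months at 3.7% → £1698000 × 3.7% × 9/12 = £47119.5000
Total = £55397.2500

£55397.25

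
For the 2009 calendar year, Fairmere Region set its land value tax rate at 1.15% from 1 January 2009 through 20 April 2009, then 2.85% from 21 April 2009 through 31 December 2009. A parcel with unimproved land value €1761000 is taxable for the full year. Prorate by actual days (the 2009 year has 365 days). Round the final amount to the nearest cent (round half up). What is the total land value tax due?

€41166.39

1 January – 20 April 2009: 110 days at 1.15% → €1761000 × 1.15% × 110/365 = €6103.1918
21 April – 31 December 2009: 255 days at 2.85% → €1761000 × 2.85% × 255/365 = €35063.1986
Total = €41166.3904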